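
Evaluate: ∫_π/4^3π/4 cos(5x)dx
Antiderivative: sin(5x)/5
Evaluate at bounds: [sin(5·3π/4)/5] - [sin(5·π/4)/5]
=((-√2/2) - (-√2/2))/5=0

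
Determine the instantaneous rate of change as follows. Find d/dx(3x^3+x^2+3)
Power rule: d/dx(ax^n) = n·a·x^(n-1)
Term by term: 9·x^2 + 2·x

Answer: 9x^2 + 2x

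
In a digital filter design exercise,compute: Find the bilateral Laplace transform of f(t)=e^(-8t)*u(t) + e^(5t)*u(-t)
For e^(-8t) * u(t): L = 1/(s+8), Re(s) > -8
For e^(5t) * u(-t): L = -1/(s-5), Re(s) < 5
Combined: F(s) = 1/(s+8)-1/(s-5), -8 < Re(s) < 5

Answer: 1/(s+8)-1/(s-5), ROC: -8 < Re(s) < 5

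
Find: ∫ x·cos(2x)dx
By parts: u=x, dv=cos(2x) dx
du=dx, v=sin(2x)/2
=x·sin(2x)/2 + cos(2x)/2² + C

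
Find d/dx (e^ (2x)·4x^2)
Product rule: (fg)'=f'g + fg'
f=e^(2x), f'=2·e^(2x)
g=4x^2, g'=8x

Answer: 8·e^(2x)·x^2 + 8·e^(2x)·x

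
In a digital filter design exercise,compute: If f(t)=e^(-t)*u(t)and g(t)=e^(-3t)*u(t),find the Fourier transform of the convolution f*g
By the convolution theorem: F{f*g}=F(omega)*G(omega)
F(omega)=1/(1+j*omega), G(omega)=1/(3+j*omega)
F{f*g}=1/((1+j*omega)(3+j*omega))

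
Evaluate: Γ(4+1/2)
Γ(n+1/2) = (2n)!√π/(4^n·n!)
= 40320√π/(256·24) = (105/16)·√π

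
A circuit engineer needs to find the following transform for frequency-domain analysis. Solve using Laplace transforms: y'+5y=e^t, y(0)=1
Take L: sY - 1+5Y = 1/(s-1)
Y(s+5) = 1/(s-1)+1
Y = 1/((s-1)(s+5))+1/(s+5)
Partial fractions: 1/((s-1)(s+5)) = (1/6)/(s-1) - (1/6)/(s+5)
So Y = (1/6)/(s-1)+(5/6)/(s+5)
Inverse Laplace transform (L^(-1){1/(s-1)} = e^t, L^(-1){1/(s+5)} = e^(-5t)):

Answer: y(t) = (1/6)·e^t+(5/6)·e^(-5t)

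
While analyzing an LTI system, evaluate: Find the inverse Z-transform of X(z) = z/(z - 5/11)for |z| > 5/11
Standard pair: z/(z-a) <-> a^n*u[n] for causal signals
With a = 5/11: x[n] = (5/11)^n*u[n]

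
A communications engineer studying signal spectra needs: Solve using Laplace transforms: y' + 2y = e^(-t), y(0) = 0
Take L: sY - 0+2Y=1/(s+1)
Y(s+2)=1/(s+1)+0
Y=1/((s+1)(s+2))+0/(s+2)
Partial fractions: 1/((s+1)(s+2))=1/(s+1)-1/(s+2)
So Y=1/(s+1)-1/(s+2)
Inverse Laplace transform (L^(-1){1/(s+1)}=e^(-t), L^(-1){1/(s+2)}=e^(-2t)):

Answer: y(t)=1·e^(-t) - e^(-2t)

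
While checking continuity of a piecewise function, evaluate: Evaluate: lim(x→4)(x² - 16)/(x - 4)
Factor: (x² - 16) = (x-4)(x+4)
Cancel (x-4): lim(x→4) (x+4) = 8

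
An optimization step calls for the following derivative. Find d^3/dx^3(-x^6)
Apply power rule 3 times:
d^1: -6x^5
d^2: -30x^4
d^3: -120x^3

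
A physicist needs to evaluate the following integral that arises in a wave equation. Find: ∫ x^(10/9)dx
Power rule: ∫ x^(10/9) dx = x^(19/9)/(19/9)+C

Answer: (9/19)·x^(19/9)+C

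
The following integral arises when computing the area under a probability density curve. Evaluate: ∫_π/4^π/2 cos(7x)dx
Antiderivative: sin(7x)/7
Evaluate at bounds: [sin(7·π/2)/7] - [sin(7·π/4)/7]
=((-1) - (-√2/2))/7=-1/7+√2/14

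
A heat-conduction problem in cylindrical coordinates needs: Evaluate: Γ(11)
Γ(n) = (n-1)! for positive integers
Γ(11) = 10! = 3628800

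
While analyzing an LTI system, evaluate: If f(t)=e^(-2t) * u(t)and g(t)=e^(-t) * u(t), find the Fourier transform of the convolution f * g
By the convolution theorem: F{f*g} = F(omega)*G(omega)
F(omega) = 1/(2+j*omega), G(omega) = 1/(1+j*omega)
F{f*g} = 1/((2+j*omega)(1+j*omega))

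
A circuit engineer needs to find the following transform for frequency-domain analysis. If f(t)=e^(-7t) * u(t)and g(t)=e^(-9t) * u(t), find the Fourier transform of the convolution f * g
By the convolution theorem: F{f*g} = F(omega)*G(omega)
F(omega) = 1/(7+j*omega), G(omega) = 1/(9+j*omega)
F{f*g} = 1/((7+j*omega)(9+j*omega))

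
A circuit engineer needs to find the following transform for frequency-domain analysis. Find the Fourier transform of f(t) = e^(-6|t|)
Using the standard pair: F{e^(-a|t|)} = 2a/(a^2+omega^2)
With a = 6: F(omega) = 12/(36+omega^2)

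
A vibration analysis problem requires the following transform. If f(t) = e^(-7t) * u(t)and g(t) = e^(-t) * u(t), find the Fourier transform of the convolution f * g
By the convolution theorem: F{f * g} = F(omega) * G(omega)
F(omega) = 1/(7+j * omega), G(omega) = 1/(1+j * omega)
F{f * g} = 1/((7+j * omega)(1+j * omega))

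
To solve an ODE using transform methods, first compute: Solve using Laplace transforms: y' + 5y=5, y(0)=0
Take L of both sides: sY(s) - 0 + 5Y(s) = 5/s
Y(s)(s + 5) = 5/s + 0
Y(s) = 5/(s(s + 5)) + 0/(s + 5)
Partial fractions: 5/(s(s + 5)) = 1/s - 1/(s + 5)
So Y(s) = 1/s - 1/(s + 5)
Inverse transform (L^(-1){1/s} = 1, L^(-1){1/(s + 5)} = e^(-5t)):

Answer: y(t) = 1 - e^(-5t)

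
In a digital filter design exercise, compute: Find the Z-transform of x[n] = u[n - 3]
Using the time-shift property: Z{u[n-3]} = z^(-3)*z/(z-1)
= z^(-2)/(z-1)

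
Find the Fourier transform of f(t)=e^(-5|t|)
Using the standard pair: F{e^(-a|t|)}=2a/(a^2+omega^2)
With a=5: F(omega)=10/(25+omega^2)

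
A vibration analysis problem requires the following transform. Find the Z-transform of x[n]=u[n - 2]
Using the time-shift property: Z{u[n-2]}=z^(-2) * z/(z-1)
=z^(-1)/(z-1)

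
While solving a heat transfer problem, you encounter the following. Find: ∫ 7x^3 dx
Using power rule: ∫ 7x^3 dx=7/4 x^4 + C=(7/4)x^4 + C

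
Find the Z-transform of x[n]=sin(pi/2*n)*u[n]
Z{sin(w0*n)*u[n]} = z*sin(w0)/(z^2 - 2z*cos(w0) + 1)
With w0 = pi/2: X(z) = z*sin(pi/2)/(z^2 - 2z*cos(pi/2) + 1)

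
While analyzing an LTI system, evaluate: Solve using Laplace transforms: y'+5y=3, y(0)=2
Take L of both sides: sY(s)-2+5Y(s) = 3/s
Y(s)(s+5) = 3/s+2
Y(s) = 3/(s(s+5))+2/(s+5)
Partial fractions: 3/(s(s+5)) = (3/5)/s - (3/5)/(s+5)
So Y(s) = (3/5)/s+(7/5)/(s+5)
Inverse transform (L^(-1){1/s} = 1, L^(-1){1/(s+5)} = e^(-5t)):

Answer: y(t) = 3/5+(7/5)·e^(-5t)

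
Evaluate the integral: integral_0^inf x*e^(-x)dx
This is a Gamma integral. Substitute u=1x:
integral_0^inf x*e^(-x) dx=(1/1^2) integral_0^inf u^1*e^(-u) du
=Gamma(2)/1^2=1!/1^2=1/1

Answer: 1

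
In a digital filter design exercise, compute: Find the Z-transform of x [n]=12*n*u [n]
Z{n*u[n]} = z/(z-1)^2
By linearity: Z{12*n*u[n]} = 12z/(z-1)^2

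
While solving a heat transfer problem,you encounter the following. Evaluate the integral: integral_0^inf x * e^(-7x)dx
This is a Gamma integral. Substitute u = 7x (du = 7 dx):
integral_0^inf x*e^(-7x) dx = (1/7^2) integral_0^inf u^1*e^(-u) du
= Gamma(2)/7^2 = 1!/7^2 = 1/49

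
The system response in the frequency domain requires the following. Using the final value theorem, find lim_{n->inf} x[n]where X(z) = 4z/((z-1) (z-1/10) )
Final value theorem: lim x[n] = lim_{z->1} (z-1) * X(z)
(z-1) * X(z) = 4z/(z-1/10)
As z->1: 4/(1-1/10) = 4/(9/10) = 40/9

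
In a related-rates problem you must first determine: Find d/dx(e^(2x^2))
Chain rule: d/dx[e^u]=e^u · u' where u=2x^2
u'=4x

Answer: 4x·e^(2x^2)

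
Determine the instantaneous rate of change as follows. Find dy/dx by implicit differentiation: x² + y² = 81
Differentiate both sides: 2x+2y·(dy/dx)=0
Solve: dy/dx=-2x/(2y)=-x/y

Answer: dy/dx=-x/y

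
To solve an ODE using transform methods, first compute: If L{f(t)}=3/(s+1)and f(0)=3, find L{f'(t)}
L{f'(t)} = s·F(s) - f(0) = 3s/(s + 1) - 3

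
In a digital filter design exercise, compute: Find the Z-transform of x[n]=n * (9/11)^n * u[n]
Using the property Z{n * a^n * u[n]} = az/(z-a)^2
With a = 9/11: X(z) = (9/11)z/(z - 9/11)^2, |z| > 9/11

Answer: (9/11)z/(z - 9/11)^2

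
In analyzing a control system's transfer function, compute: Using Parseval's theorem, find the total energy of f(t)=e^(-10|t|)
Parseval's theorem: E=integral |f(t)|^2 dt=(1/2pi) integral |F(omega)|^2 domega
E=integral_{-inf}^{inf} e^(-20|t|) dt=2*integral_0^inf e^(-20t) dt=2/(2*10)=1/10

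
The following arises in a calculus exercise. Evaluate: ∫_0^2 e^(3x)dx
Antiderivative: (1/3)e^(3x)
Evaluate: (1/3)(e^6 - 1)

Answer: (e^6 - 1)/3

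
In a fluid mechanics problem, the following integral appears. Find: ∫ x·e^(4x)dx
Integration by parts: u=x, dv=e^(4x) dx
du=dx, v=e^(4x)/4
=x·e^(4x)/4 - ∫ e^(4x)/4 dx
=x·e^(4x)/4 - e^(4x)/16 + C

Answer: e^(4x)(x/4 - 1/16) + C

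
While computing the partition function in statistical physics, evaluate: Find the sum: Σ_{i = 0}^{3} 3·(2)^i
Geometric series: S = a(1 - r^n)/(1 - r)
a = 3, r = 2, n = 4
S = 3(1 - 16)/-1 = 45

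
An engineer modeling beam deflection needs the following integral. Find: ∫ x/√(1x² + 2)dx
Let u=x²+2, du=2x dx
∫ (1/2)·u^(-1/2) du=√u+C

Answer: √(x²+2)+C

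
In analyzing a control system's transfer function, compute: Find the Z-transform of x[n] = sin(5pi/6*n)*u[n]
Z{sin(w0 * n) * u[n]} = z * sin(w0)/(z^2 - 2z * cos(w0) + 1)
With w0 = 5pi/6: X(z) = z * sin(5pi/6)/(z^2 - 2z * cos(5pi/6) + 1)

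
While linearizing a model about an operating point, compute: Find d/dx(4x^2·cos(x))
Product rule: (fg)' = f'g+fg'
f = 4x^2, f' = 8x
g = cos(x), g' = -sin(x)

Answer: 8x·cos(x)-4x^2·sin(x)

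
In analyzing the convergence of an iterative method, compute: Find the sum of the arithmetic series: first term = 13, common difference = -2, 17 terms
Last term: a_n=13+(17-1)·-2=-19
Sum=n(a_1+a_n)/2=17(13+(-19))/2=-51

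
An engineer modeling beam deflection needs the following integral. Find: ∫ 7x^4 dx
Using power rule: ∫ 7x^4 dx=7/5 x^5+C=(7/5)x^5+C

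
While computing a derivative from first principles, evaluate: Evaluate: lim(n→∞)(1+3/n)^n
This is the definition of e^3: lim(1+3/n)^n=e^3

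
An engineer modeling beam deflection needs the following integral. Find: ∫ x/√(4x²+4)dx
Let u = 4x² + 4, du = 8x dx
∫ (1/8)·u^(-1/2) du = √u/4 + C

Answer: √(4x² + 4)/4 + C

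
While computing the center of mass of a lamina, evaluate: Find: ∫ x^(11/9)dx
Power rule: ∫ x^(11/9) dx = x^(20/9)/(20/9)+C

Answer: (9/20)·x^(20/9)+C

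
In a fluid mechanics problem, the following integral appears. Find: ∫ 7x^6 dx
Using power rule: ∫ 7x^6 dx=7/7 x^7 + C=x^7 + C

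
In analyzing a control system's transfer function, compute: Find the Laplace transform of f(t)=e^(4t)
L{e^(at)} = 1/(s-a)
L{e^(4t)} = 1/(s-4)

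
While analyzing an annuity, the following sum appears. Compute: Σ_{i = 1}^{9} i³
Using formula: Σ i^3 = [n(n + 1)/2]² = [9·10/2]² = 2025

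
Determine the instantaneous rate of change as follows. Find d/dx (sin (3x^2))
Chain rule: d/dx[sin(u)]=cos(u)·u' where u=3x^2
u'=6x

Answer: 6x·cos(3x^2)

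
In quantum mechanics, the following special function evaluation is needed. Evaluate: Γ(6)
Γ(n)=(n-1)! for positive integers
Γ(6)=5!=120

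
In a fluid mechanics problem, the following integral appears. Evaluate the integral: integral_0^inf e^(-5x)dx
integral_0^inf e^(-5x) dx = [-1/5 * e^(-5x)]_0^inf
= 0 - (-1/5) = 1/5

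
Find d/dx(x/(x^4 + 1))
Quotient rule: (f/g)'=(f'g - fg')/g²
f=x, f'=1
g=x^4 + 1, g'=4x^3

Answer: (1·(x^4 + 1) - 4x^4)/(x^4 + 1)²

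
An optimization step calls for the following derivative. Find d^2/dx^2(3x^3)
Apply power rule 2 times:
d^1: 9x^2
d^2: 18x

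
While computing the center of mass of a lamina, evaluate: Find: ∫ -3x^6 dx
Using power rule: ∫ -3x^6 dx = -3/7 x^7+C = (-3/7)x^7+C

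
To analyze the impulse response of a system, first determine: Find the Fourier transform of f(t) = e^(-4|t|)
Using the standard pair: F{e^(-a|t|)}=2a/(a^2 + omega^2)
With a=4: F(omega)=8/(16 + omega^2)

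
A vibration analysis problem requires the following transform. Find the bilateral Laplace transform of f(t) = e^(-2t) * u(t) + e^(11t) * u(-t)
For e^(-2t)*u(t): L=1/(s + 2), Re(s) > -2
For e^(11t)*u(-t): L=-1/(s-11), Re(s) < 11
Combined: F(s)=1/(s + 2) - 1/(s-11), -2 < Re(s) < 11

Answer: 1/(s + 2) - 1/(s-11), ROC: -2 < Re(s) < 11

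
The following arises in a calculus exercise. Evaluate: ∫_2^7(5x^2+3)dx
Step 1: Find antiderivative F(x) = (5/3)x^3 + 3x
Step 2: F(7) - F(2) = 1778/3 - (58/3) = 1720/3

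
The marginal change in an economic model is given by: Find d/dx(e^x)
Chain rule: d/dx[e^u]=e^u · u' where u=x
u'=1

Answer: 1·e^x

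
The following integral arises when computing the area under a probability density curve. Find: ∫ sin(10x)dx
Using substitution u=10x: ∫ sin(u) du/10=-cos(u)/10+C

Answer: (-1/10)cos(10x)+C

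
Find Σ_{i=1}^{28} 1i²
=1·n(n + 1)(2n + 1)/6=1·28·29·57/6=7714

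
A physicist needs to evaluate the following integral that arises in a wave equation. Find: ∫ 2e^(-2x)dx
Since d/dx[e^(-2x)] = -2e^(-2x), we get -1 e^(-2x) + C

Answer: -e^(-2x) + C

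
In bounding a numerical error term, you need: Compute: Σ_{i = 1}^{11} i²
Using formula: Σ i^2=n(n + 1)(2n + 1)/6=11·12·23/6=506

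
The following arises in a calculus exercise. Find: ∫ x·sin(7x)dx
By parts: u = x, dv = sin(7x) dx
du = dx, v = -cos(7x)/7
= -x·cos(7x)/7+sin(7x)/7²+C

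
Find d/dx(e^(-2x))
Chain rule: d/dx[e^u]=e^u · u' where u=-2x
u'=-2

Answer: -2·e^(-2x)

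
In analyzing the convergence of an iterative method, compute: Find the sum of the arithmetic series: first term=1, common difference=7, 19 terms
Last term: a_n = 1 + (19 - 1)·7 = 127
Sum = n(a_1 + a_n)/2 = 19(1 + 127)/2 = 1216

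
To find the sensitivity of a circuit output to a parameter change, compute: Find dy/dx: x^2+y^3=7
Differentiate: 2x+3y^2·(dy/dx)=0
dy/dx=-2x/(3y^2)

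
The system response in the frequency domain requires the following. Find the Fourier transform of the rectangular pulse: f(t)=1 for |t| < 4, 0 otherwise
F(omega) = integral from -4 to 4 of e^(-j*omega*t) dt
= 2*sin(4*omega)/omega = 8*sinc(4*omega/pi)

Answer: 2*sin(4*omega)/omega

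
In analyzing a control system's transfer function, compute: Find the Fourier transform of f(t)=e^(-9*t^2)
The Fourier transform of a Gaussian e^(-a*t^2) is sqrt(pi/a)*e^(-omega^2/(4a)).
With a = 9: F(omega) = sqrt(pi)/3*e^(-omega^2/36)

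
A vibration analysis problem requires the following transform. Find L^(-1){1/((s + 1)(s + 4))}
Partial fractions: 1/((s+1)(s+4))=A/(s+1)+B/(s+4)
Cover-up: A=1/(s+4)|_{s=-1}=1/3; B=1/(s+1)|_{s=-4}=-1/3
L^(-1)=(1/3)e^(-t) - (1/3)e^(-4t)

Answer: (1/3)(e^(-t) - e^(-4t))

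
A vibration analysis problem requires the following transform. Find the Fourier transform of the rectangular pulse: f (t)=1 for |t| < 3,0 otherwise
F(omega) = integral from -3 to 3 of e^(-j * omega * t) dt
= 2 * sin(3 * omega)/omega = 6 * sinc(3 * omega/pi)

Answer: 2 * sin(3 * omega)/omega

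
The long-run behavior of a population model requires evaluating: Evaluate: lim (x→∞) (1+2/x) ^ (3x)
Rewrite as [(1 + 2/x)^x]^3.
lim(1 + 2/x)^x=e^2, so limit=(e^2)^3=e^6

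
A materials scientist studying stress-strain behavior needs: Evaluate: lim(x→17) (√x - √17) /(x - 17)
Multiply by conjugate (√x+√17)/(√x+√17):
= (x - 17)/((x - 17)(√x+√17)) = 1/(√x+√17)
As x → 17: 1/(2√17)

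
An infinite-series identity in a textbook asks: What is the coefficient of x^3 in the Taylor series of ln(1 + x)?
ln(1+x) = Σ (-1)^(n+1) x^n/n
Coefficient of x^3 = (-1)^4/3 = 1/3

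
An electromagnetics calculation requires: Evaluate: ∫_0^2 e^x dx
Antiderivative: e^x
Evaluate: (e^2-1)

Answer: e^2-1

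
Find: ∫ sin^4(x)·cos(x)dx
Let u=sin(x), du=cos(x) dx
∫ u^4 du=u^5/5 + C

Answer: sin^5(x)/5 + C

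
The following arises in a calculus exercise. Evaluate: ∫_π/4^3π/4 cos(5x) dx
Antiderivative: sin(5x)/5
Evaluate at bounds: [sin(5·3π/4)/5] - [sin(5·π/4)/5]
= ((-√2/2) - (-√2/2))/5 = 0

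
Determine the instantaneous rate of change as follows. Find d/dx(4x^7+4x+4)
Power rule: d/dx(ax^n) = n·a·x^(n-1)
Term by term: 28·x^6 + 4

Answer: 28x^6 + 4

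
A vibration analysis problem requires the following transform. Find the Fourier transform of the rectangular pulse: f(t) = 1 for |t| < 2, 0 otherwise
F(omega)=integral from -2 to 2 of e^(-j*omega*t) dt
=2*sin(2*omega)/omega=4*sinc(2*omega/pi)

Answer: 2*sin(2*omega)/omega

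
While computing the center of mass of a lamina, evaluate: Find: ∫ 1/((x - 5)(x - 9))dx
Partial fractions: 1/((x-5)(x-9))=A/(x-5)+B/(x-9)
A=-1/4, B=1/4
∫ [-1/4· 1/(x-5)+1/4· 1/(x-9)] dx
=(1/4)[ln|x-9| - ln|x-5|]+C

Answer: (1/4)·ln|(x-9)/(x-5)|+C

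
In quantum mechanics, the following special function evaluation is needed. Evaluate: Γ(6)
Γ(n) = (n-1)! for positive integers
Γ(6) = 5! = 120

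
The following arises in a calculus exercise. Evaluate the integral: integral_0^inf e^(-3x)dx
integral_0^inf e^(-3x) dx=[-1/3 * e^(-3x)]_0^inf
=0 - (-1/3)=1/3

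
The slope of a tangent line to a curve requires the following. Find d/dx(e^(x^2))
Chain rule: d/dx[e^u]=e^u · u' where u=x^2
u'=2x

Answer: 2x·e^(x^2)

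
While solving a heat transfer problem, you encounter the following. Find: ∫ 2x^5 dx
Using power rule: ∫ 2x^5 dx=2/6 x^6 + C=(1/3)x^6 + C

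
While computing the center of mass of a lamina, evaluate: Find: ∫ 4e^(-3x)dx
Since d/dx[e^(-3x)]=-3e^(-3x), we get -4/3 e^(-3x)+C

Answer: (-4/3)e^(-3x)+C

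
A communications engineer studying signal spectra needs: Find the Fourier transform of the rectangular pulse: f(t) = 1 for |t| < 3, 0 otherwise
F(omega) = integral from -3 to 3 of e^(-j*omega*t) dt
= 2*sin(3*omega)/omega = 6*sinc(3*omega/pi)

Answer: 2*sin(3*omega)/omega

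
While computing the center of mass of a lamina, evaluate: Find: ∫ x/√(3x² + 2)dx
Let u=3x² + 2, du=6x dx
∫ (1/6)·u^(-1/2) du=√u/3 + C

Answer: √(3x² + 2)/3 + C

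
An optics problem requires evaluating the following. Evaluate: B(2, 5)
B(x,y) = Γ(x)Γ(y)/Γ(x + y) = (x-1)!(y-1)!/(x + y-1)!
B(2,5) = 1!·4!/6! = 1/30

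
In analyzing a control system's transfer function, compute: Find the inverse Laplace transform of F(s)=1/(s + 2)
L^(-1){1/(s-a)} = c·e^(at)
Here a = -2, c = 1

Answer: e^(-2t)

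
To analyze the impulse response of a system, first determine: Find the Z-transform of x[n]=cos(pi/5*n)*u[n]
Z{cos(w0*n)*u[n]}=z(z - cos(w0))/(z^2-2z*cos(w0)+1)
With w0=pi/5: X(z)=z(z - cos(pi/5))/(z^2-2z*cos(pi/5)+1)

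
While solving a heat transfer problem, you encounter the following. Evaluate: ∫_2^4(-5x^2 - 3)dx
Step 1: Find antiderivative F(x) = (-5/3)x^3 - 3x
Step 2: F(4) - F(2) = -356/3 - (-58/3) = -298/3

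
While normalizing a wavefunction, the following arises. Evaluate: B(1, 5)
B(x,y)=Γ(x)Γ(y)/Γ(x + y)=(x-1)!(y-1)!/(x + y-1)!
B(1,5)=0!·4!/5!=1/5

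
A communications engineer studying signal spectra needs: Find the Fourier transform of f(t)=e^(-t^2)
The Fourier transform of a Gaussian e^(-t^2) is sqrt(pi) * e^(-omega^2/4).
With a=1: F(omega)=sqrt(pi) * e^(-omega^2/4)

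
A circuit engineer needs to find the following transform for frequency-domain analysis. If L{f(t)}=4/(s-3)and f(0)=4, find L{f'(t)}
L{f'(t)} = s·F(s) - f(0) = 4s/(s-3) - 4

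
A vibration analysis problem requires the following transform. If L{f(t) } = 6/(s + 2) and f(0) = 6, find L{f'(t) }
L{f'(t)} = s·F(s) - f(0) = 6s/(s + 2) - 6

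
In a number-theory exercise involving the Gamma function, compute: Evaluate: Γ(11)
Γ(n) = (n-1)! for positive integers
Γ(11) = 10! = 3628800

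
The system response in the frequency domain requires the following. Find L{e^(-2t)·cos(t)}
First shifting: L{e^(at)f(t)}=F(s-a)
L{cos(t)}=s/(s²+1)
Shift: (s+2)/((s+2)²+1)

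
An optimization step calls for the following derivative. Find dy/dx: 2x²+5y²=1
Differentiate: 4x + 10y·(dy/dx)=0
dy/dx=-4x/(10y)=-(2/5)·(x/y)

Answer: dy/dx=-(2/5)·(x/y)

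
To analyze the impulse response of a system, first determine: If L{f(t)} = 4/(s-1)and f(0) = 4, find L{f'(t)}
L{f'(t)}=s·F(s) - f(0)=4s/(s-1) - 4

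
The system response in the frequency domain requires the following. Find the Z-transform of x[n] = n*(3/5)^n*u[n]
Using the property Z{n * a^n * u[n]}=az/(z-a)^2
With a=3/5: X(z)=(3/5)z/(z - 3/5)^2, |z| > 3/5

Answer: (3/5)z/(z - 3/5)^2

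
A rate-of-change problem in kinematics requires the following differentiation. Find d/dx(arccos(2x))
d/dx[arccos(u)] = -u'/√(1-u²), u = 2x, u' = 2

Answer: -2/√(1 - 4x²)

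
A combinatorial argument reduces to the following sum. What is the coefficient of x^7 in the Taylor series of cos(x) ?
cos(x) has only even powers. Coefficient of x^7=0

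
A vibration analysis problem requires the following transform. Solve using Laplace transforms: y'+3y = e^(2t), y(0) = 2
Take L: sY - 2+3Y=1/(s-2)
Y(s+3)=1/(s-2)+2
Y=1/((s-2)(s+3))+2/(s+3)
Partial fractions: 1/((s-2)(s+3))=(1/5)/(s-2) - (1/5)/(s+3)
So Y=(1/5)/(s-2)+(9/5)/(s+3)
Inverse Laplace transform (L^(-1){1/(s-2)}=e^(2t), L^(-1){1/(s+3)}=e^(-3t)):

Answer: y(t)=(1/5)·e^(2t)+(9/5)·e^(-3t)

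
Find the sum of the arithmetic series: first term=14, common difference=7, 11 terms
Last term: a_n=14+(11-1)·7=84
Sum=n(a_1+a_n)/2=11(14+84)/2=539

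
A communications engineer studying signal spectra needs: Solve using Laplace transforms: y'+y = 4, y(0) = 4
Take L of both sides: sY(s) - 4 + Y(s) = 4/s
Y(s)(s + 1) = 4/s + 4
Y(s) = 4/(s(s + 1)) + 4/(s + 1)
Partial fractions: 4/(s(s + 1)) = 4/s - 4/(s + 1)
So Y(s) = 4/s
Inverse transform (L^(-1){1/s} = 1, L^(-1){1/(s + 1)} = e^(-t)):

Answer: y(t) = 4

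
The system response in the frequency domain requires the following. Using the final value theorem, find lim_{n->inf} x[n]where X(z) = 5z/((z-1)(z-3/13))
Final value theorem: lim x[n]=lim_{z->1} (z-1)*X(z)
(z-1)*X(z)=5z/(z-3/13)
As z->1: 5/(1 - 3/13)=5/(10/13)=13/2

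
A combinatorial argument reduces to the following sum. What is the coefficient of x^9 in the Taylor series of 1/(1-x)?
1/(1-x)=Σ x^n for |x|<1
All coefficients are 1

Answer: 1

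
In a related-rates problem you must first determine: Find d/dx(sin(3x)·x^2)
Product rule: (fg)'=f'g + fg'
f=sin(3x), f'=3·cos(3x)
g=x^2, g'=2x

Answer: 3·cos(3x)·x^2 + 2·sin(3x)·x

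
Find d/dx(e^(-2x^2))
Chain rule: d/dx[e^u] = e^u · u' where u = -2x^2
u' = -4x

Answer: -4x·e^(-2x^2)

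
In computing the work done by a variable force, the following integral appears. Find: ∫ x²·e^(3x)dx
Integration by parts twice:
First: u = x², dv = e^(3x) dx => x²e^(3x)/3 - (2/3)∫ xe^(3x) dx
Second (∫ xe^(3x) dx): xe^(3x)/3 - e^(3x)/9
Combining: e^(3x)(x²/3-2x/9+2/27)+C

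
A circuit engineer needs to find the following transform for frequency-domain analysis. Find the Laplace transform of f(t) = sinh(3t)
L{sinh(at)}=a/(s²-a²)
L{sinh(3t)}=3/(s²-9)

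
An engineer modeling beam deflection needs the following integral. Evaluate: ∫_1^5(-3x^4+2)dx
Step 1: Find antiderivative F(x)=(-3/5)x^5+2x
Step 2: F(5) - F(1)=-1865 - (7/5)=-9332/5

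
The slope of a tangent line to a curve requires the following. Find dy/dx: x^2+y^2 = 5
Differentiate: 2x+2y·(dy/dx) = 0
dy/dx = -2x/(2y)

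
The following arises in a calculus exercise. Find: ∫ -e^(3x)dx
Since d/dx[e^(3x)]=3e^(3x), we get -1/3 e^(3x) + C

Answer: (-1/3)e^(3x) + C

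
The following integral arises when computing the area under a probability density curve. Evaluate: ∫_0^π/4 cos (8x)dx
Antiderivative: sin(8x)/8
Evaluate at bounds: [sin(8·π/4)/8] - [sin(8·0)/8]
= ((0) - (0))/8 = 0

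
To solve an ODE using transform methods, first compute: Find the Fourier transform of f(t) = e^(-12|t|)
Using the standard pair: F{e^(-a|t|)}=2a/(a^2+omega^2)
With a=12: F(omega)=24/(144+omega^2)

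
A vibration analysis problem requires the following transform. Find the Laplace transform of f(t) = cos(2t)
L{cos(wt)} = s/(s²+w²)
L{cos(2t)} = s/(s²+4)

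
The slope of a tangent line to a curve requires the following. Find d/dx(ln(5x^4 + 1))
Chain rule: d/dx[ln(u)]=u'/u where u=5x^4 + 1
u'=20x^3

Answer: (20x^3)/(5x^4 + 1)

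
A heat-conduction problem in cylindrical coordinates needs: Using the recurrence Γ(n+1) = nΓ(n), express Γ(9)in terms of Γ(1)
Γ(9) = 8Γ(8) = 8·7Γ(7) = ... = 8!·Γ(1) = 40320·Γ(1)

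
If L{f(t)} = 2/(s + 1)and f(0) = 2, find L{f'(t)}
L{f'(t)}=s·F(s) - f(0)=2s/(s+1)-2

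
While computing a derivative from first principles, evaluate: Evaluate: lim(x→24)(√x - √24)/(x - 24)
Multiply by conjugate (√x + √24)/(√x + √24):
=(x - 24)/((x - 24)(√x + √24))=1/(√x + √24)
As x → 24: 1/(2√24)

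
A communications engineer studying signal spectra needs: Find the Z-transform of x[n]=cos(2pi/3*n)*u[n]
Z{cos(w0 * n) * u[n]}=z(z - cos(w0))/(z^2-2z * cos(w0)+1)
With w0=2pi/3: X(z)=z(z - cos(2pi/3))/(z^2-2z * cos(2pi/3)+1)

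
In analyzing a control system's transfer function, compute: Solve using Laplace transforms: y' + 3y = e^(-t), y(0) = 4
Take L: sY - 4+3Y=1/(s+1)
Y(s+3)=1/(s+1)+4
Y=1/((s+1)(s+3))+4/(s+3)
Partial fractions: 1/((s+1)(s+3))=(1/2)/(s+1) - (1/2)/(s+3)
So Y=(1/2)/(s+1)+(7/2)/(s+3)
Inverse Laplace transform (L^(-1){1/(s+1)}=e^(-t), L^(-1){1/(s+3)}=e^(-3t)):

Answer: y(t)=(1/2)·e^(-t)+(7/2)·e^(-3t)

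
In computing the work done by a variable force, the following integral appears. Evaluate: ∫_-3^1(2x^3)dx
Step 1: Find antiderivative F(x)=(1/2)x^4
Step 2: F(1) - F(-3)=1/2 - (81/2)=-40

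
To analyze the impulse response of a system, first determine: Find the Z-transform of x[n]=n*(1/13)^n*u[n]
Using the property Z{n * a^n * u[n]}=az/(z-a)^2
With a=1/13: X(z)=(1/13)z/(z - 1/13)^2, |z| > 1/13

Answer: (1/13)z/(z - 1/13)^2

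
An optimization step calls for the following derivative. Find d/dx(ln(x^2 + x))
Chain rule: d/dx[ln(u)] = u'/u where u = x^2 + x
u' = 2x + 1

Answer: (2x + 1)/(x^2 + x)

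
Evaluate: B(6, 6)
B(x,y)=Γ(x)Γ(y)/Γ(x+y)=(x-1)!(y-1)!/(x+y-1)!
B(6,6)=5!·5!/11!=1/2772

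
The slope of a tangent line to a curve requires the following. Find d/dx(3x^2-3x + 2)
Power rule: d/dx(ax^n)=n·a·x^(n-1)
Term by term: 6·x - 3

Answer: 6x - 3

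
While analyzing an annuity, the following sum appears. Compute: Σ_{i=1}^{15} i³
Using formula: Σ i^3=[n(n+1)/2]²=[15·16/2]²=14400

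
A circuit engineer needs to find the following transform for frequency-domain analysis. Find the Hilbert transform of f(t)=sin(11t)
The Hilbert transform shifts each frequency component by -pi/2.
H{sin(wt)}=-cos(wt)
With w=11: H{sin(11t)}=-cos(11t)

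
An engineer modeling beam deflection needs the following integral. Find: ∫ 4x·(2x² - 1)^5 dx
Let u=2x² - 1, du=4x dx
∫ u^5 du=u^6/6 + C

Answer: (2x² - 1)^6/6 + C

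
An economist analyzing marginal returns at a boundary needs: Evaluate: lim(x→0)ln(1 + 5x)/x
L'Hôpital (0/0): lim 5/(1+5x) / 1 = 5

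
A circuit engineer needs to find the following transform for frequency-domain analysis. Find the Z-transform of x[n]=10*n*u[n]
Z{n*u[n]}=z/(z-1)^2
By linearity: Z{10*n*u[n]}=10z/(z-1)^2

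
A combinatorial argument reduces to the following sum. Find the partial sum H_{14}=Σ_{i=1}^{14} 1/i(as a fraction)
H_14 = 1 + 1/2 + 1/3 + ... + 1/14
= 1171733/360360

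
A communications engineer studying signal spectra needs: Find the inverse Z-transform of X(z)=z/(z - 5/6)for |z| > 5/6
Standard pair: z/(z-a) <-> a^n * u[n] for causal signals
With a = 5/6: x[n] = (5/6)^n * u[n]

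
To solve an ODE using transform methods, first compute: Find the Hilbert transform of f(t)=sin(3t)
The Hilbert transform shifts each frequency component by -pi/2.
H{sin(wt)} = -cos(wt)
With w = 3: H{sin(3t)} = -cos(3t)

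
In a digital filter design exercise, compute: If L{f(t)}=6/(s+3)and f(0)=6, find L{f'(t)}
L{f'(t)}=s·F(s) - f(0)=6s/(s + 3) - 6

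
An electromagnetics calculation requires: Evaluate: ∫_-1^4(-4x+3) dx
Step 1: Find antiderivative F(x)=-2x^2 + 3x
Step 2: F(4) - F(-1)=-20 - (-5)=-15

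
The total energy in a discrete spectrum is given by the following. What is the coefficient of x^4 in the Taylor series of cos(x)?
cos(x) = Σ (-1)^k x^(2k)/(2k)!
For x^4: (-1)^2/4! = 1/24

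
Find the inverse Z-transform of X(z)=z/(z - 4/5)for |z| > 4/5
Standard pair: z/(z-a) <-> a^n*u[n] for causal signals
With a = 4/5: x[n] = (4/5)^n*u[n]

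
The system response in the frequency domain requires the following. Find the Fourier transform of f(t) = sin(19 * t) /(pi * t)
sin(W*t)/(pi*t) = (W/pi)*sinc(W*t/pi) is the impulse response of the ideal low-pass filter with cutoff W (here W = 19).
Its Fourier transform is a rectangular function:
F(omega) = 1 for |omega| < 19, 0 otherwise

Answer: rect(omega/38) [i.e., 1 for |omega| < 19, 0 otherwise]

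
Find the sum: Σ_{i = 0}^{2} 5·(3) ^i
Geometric series: S = a(1 - r^n)/(1 - r)
a = 5, r = 3, n = 3
S = 5(1 - 27)/-2 = 65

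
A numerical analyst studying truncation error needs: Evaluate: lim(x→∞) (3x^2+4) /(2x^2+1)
Divide numerator and denominator by x^2:
lim (3+4/x^2)/(2+1/x^2) = 3/2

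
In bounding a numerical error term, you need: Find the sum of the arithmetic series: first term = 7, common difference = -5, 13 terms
Last term: a_n = 7 + (13 - 1)·-5 = -53
Sum = n(a_1 + a_n)/2 = 13(7 + (-53))/2 = -299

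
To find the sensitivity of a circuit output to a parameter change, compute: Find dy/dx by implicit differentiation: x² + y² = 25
Differentiate both sides: 2x+2y·(dy/dx)=0
Solve: dy/dx=-2x/(2y)=-x/y

Answer: dy/dx=-x/y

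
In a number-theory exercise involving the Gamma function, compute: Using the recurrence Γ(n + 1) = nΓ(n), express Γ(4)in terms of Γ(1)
Γ(4)=3Γ(3)=3·2Γ(2)=...=3!·Γ(1)=6·Γ(1)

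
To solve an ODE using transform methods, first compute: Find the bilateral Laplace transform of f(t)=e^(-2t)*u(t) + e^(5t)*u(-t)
For e^(-2t) * u(t): L = 1/(s+2), Re(s) > -2
For e^(5t) * u(-t): L = -1/(s-5), Re(s) < 5
Combined: F(s) = 1/(s+2)-1/(s-5), -2 < Re(s) < 5

Answer: 1/(s+2)-1/(s-5), ROC: -2 < Re(s) < 5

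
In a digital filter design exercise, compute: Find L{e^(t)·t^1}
First shifting: L{e^(at)f(t)}=F(s-a)
L{t^1}=1/s^2
Shift s → s-1: 1/(s-1)^2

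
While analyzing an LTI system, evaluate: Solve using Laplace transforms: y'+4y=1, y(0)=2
Take L of both sides: sY(s) - 2 + 4Y(s)=1/s
Y(s)(s + 4)=1/s + 2
Y(s)=1/(s(s + 4)) + 2/(s + 4)
Partial fractions: 1/(s(s + 4))=(1/4)/s - (1/4)/(s + 4)
So Y(s)=(1/4)/s + (7/4)/(s + 4)
Inverse transform (L^(-1){1/s}=1, L^(-1){1/(s + 4)}=e^(-4t)):

Answer: y(t)=1/4 + (7/4)·e^(-4t)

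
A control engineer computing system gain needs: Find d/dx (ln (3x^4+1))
Chain rule: d/dx[ln(u)] = u'/u where u = 3x^4+1
u' = 12x^3

Answer: (12x^3)/(3x^4+1)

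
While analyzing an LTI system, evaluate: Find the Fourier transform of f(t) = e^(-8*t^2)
The Fourier transform of a Gaussian e^(-a*t^2) is sqrt(pi/a)*e^(-omega^2/(4a)).
With a=8: F(omega)=sqrt(pi/8)*e^(-omega^2/32)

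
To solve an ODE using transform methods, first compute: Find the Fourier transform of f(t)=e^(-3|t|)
Using the standard pair: F{e^(-a|t|)} = 2a/(a^2+omega^2)
With a = 3: F(omega) = 6/(9+omega^2)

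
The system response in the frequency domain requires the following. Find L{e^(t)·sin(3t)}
First shifting: L{e^(at)f(t)} = F(s-a)
L{sin(3t)} = 3/(s² + 9)
Shift: 3/((s-1)² + 9)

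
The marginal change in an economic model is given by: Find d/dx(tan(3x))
Chain rule: d/dx[tan(u)] = sec²(u)·u' where u = 3x
u' = 3

Answer: 3·sec²(3x)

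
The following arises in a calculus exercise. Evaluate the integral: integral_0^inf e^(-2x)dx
integral_0^inf e^(-2x) dx=[-1/2*e^(-2x)]_0^inf
=0 - (-1/2)=1/2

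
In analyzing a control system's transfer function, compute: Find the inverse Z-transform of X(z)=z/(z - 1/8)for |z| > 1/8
Standard pair: z/(z-a) <-> a^n*u[n] for causal signals
With a=1/8: x[n]=(1/8)^n*u[n]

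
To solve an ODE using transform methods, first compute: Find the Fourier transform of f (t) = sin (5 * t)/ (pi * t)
sin(W * t)/(pi * t)=(W/pi) * sinc(W * t/pi) is the impulse response of the ideal low-pass filter with cutoff W (here W=5).
Its Fourier transform is a rectangular function:
F(omega)=1 for |omega| < 5, 0 otherwise

Answer: rect(omega/10) [i.e., 1 for |omega| < 5, 0 otherwise]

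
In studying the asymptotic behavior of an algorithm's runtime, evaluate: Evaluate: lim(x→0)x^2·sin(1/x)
Squeeze theorem: -|x^2| ≤ x^2·sin(1/x) ≤ |x^2|
Since x^2 → 0 as x → 0, by squeeze theorem the limit is 0

Answer: 0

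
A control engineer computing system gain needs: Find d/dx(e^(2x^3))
Chain rule: d/dx[e^u] = e^u · u' where u = 2x^3
u' = 6x^2

Answer: 6x^2·e^(2x^3)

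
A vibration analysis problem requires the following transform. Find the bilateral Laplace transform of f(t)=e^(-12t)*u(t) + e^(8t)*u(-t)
For e^(-12t) * u(t): L = 1/(s+12), Re(s) > -12
For e^(8t) * u(-t): L = -1/(s-8), Re(s) < 8
Combined: F(s) = 1/(s+12)-1/(s-8), -12 < Re(s) < 8

Answer: 1/(s+12)-1/(s-8), ROC: -12 < Re(s) < 8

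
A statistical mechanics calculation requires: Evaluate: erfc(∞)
erfc(x) = 1 - erf(x); erfc(∞) = 1 - erf(∞) = 1 - 1 = 0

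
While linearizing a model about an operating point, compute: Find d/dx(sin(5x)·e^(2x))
Product rule: (fg)' = f'g + fg'
f = sin(5x), f' = 5·cos(5x)
g = e^(2x), g' = 2·e^(2x)

Answer: 5·cos(5x)·e^(2x) + 2·sin(5x)·e^(2x)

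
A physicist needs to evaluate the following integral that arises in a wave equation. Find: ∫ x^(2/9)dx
Power rule: ∫ x^(2/9) dx = x^(11/9)/(11/9) + C

Answer: (9/11)·x^(11/9) + C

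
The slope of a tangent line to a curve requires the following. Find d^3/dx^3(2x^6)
Apply power rule 3 times:
d^1: 12x^5
d^2: 60x^4
d^3: 240x^3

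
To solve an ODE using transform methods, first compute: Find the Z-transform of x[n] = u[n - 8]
Using the time-shift property: Z{u[n-8]} = z^(-8) * z/(z-1)
= z^(-7)/(z-1)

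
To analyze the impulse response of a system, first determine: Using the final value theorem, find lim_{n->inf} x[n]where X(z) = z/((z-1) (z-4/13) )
Final value theorem: lim x[n] = lim_{z->1} (z-1)*X(z)
(z-1)*X(z) = z/(z-4/13)
As z->1: 1/(1 - 4/13) = 1/(9/13) = 13/9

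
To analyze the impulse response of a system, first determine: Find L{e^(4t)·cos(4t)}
First shifting: L{e^(at)f(t)} = F(s-a)
L{cos(4t)} = s/(s²+16)
Shift: (s-4)/((s-4)²+16)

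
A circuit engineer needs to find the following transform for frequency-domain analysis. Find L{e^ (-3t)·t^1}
First shifting: L{e^(at)f(t)} = F(s-a)
L{t^1} = 1/s^2
Shift s → s + 3: 1/(s + 3)^2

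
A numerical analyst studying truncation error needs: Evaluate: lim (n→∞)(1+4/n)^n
This is the definition of e^4: lim(1 + 4/n)^n=e^4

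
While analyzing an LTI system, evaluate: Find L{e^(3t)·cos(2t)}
First shifting: L{e^(at)f(t)} = F(s-a)
L{cos(2t)} = s/(s²+4)
Shift: (s-3)/((s-3)²+4)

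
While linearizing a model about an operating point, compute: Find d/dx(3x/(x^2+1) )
Quotient rule: (f/g)'=(f'g - fg')/g²
f=3x, f'=3
g=x^2+1, g'=2x

Answer: (3·(x^2+1)-6x^2)/(x^2+1)²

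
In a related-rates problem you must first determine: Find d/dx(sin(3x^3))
Chain rule: d/dx[sin(u)] = cos(u)·u' where u = 3x^3
u' = 9x^2

Answer: 9x^2·cos(3x^3)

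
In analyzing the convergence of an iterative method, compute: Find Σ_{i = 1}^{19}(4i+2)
= 4·Σ i+2·19 = 4·190+38 = 798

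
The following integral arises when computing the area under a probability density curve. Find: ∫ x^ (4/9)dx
Power rule: ∫ x^(4/9) dx=x^(13/9)/(13/9) + C

Answer: (9/13)·x^(13/9) + C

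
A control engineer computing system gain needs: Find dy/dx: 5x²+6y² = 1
Differentiate: 10x + 12y·(dy/dx) = 0
dy/dx = -10x/(12y) = -(5/6)·(x/y)

Answer: dy/dx = -(5/6)·(x/y)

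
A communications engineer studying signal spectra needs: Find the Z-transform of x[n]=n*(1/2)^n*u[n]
Using the property Z{n * a^n * u[n]} = az/(z-a)^2
With a = 1/2: X(z) = (1/2)z/(z - 1/2)^2, |z| > 1/2

Answer: (1/2)z/(z - 1/2)^2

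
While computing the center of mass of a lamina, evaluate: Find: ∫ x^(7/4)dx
Power rule: ∫ x^(7/4) dx = x^(11/4)/(11/4)+C

Answer: (4/11)·x^(11/4)+C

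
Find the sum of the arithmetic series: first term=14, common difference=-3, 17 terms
Last term: a_n=14+(17-1)·-3=-34
Sum=n(a_1+a_n)/2=17(14+(-34))/2=-170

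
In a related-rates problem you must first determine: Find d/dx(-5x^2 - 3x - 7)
Power rule: d/dx(ax^n)=n·a·x^(n-1)
Term by term: -10·x - 3

Answer: -10x - 3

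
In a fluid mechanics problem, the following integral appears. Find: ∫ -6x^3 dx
Using power rule: ∫ -6x^3 dx=-6/4 x^4 + C=(-3/2)x^4 + C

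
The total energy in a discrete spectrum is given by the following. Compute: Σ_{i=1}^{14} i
Using formula: Σ i^1 = n(n+1)/2 = 14·15/2 = 105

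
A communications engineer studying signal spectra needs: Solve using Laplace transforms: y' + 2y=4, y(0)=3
Take L of both sides: sY(s) - 3 + 2Y(s)=4/s
Y(s)(s + 2)=4/s + 3
Y(s)=4/(s(s + 2)) + 3/(s + 2)
Partial fractions: 4/(s(s + 2))=2/s - 2/(s + 2)
So Y(s)=2/s + 1/(s + 2)
Inverse transform (L^(-1){1/s}=1, L^(-1){1/(s + 2)}=e^(-2t)):

Answer: y(t)=2 + e^(-2t)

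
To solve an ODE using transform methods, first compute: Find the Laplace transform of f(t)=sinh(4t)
L{sinh(at)}=a/(s²-a²)
L{sinh(4t)}=4/(s²-16)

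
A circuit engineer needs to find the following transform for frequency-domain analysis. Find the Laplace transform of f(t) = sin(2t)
L{sin(wt)}=w/(s²+w²)
L{sin(2t)}=2/(s²+4)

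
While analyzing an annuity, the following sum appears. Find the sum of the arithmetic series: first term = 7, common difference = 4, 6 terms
Last term: a_n = 7+(6-1)·4 = 27
Sum = n(a_1+a_n)/2 = 6(7+27)/2 = 102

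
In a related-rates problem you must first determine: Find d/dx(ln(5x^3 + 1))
Chain rule: d/dx[ln(u)] = u'/u where u = 5x^3 + 1
u' = 15x^2

Answer: (15x^2)/(5x^3 + 1)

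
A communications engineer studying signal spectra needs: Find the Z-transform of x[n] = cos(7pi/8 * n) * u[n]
Z{cos(w0 * n) * u[n]}=z(z - cos(w0))/(z^2 - 2z * cos(w0) + 1)
With w0=7pi/8: X(z)=z(z - cos(7pi/8))/(z^2 - 2z * cos(7pi/8) + 1)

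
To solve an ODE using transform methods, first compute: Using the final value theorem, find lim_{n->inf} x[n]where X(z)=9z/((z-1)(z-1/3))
Final value theorem: lim x[n] = lim_{z->1} (z-1)*X(z)
(z-1)*X(z) = 9z/(z-1/3)
As z->1: 9/(1 - 1/3) = 9/(2/3) = 27/2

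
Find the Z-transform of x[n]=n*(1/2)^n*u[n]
Using the property Z{n*a^n*u[n]}=az/(z-a)^2
With a=1/2: X(z)=(1/2)z/(z - 1/2)^2, |z| > 1/2

Answer: (1/2)z/(z - 1/2)^2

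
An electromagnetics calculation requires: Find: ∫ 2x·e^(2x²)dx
Let u=2x², du=4x dx
∫ (1/2)e^u du=e^u/2 + C

Answer: e^(2x²)/2 + C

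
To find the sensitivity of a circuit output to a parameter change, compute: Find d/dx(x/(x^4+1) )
Quotient rule: (f/g)' = (f'g - fg')/g²
f = x, f' = 1
g = x^4+1, g' = 4x^3

Answer: (1·(x^4+1)-4x^4)/(x^4+1)²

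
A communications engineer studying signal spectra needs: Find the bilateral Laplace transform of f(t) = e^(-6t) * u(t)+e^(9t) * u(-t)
For e^(-6t) * u(t): L = 1/(s + 6), Re(s) > -6
For e^(9t) * u(-t): L = -1/(s-9), Re(s) < 9
Combined: F(s) = 1/(s + 6) - 1/(s-9), -6 < Re(s) < 9

Answer: 1/(s + 6) - 1/(s-9), ROC: -6 < Re(s) < 9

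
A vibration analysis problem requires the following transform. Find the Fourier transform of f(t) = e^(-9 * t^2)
The Fourier transform of a Gaussian e^(-a * t^2) is sqrt(pi/a) * e^(-omega^2/(4a)).
With a=9: F(omega)=sqrt(pi)/3 * e^(-omega^2/36)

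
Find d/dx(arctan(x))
d/dx[arctan(u)]=u'/(1 + u²), u=x, u'=1

Answer: 1/(1 + x²)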